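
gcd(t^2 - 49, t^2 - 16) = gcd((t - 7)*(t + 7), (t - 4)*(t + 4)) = 1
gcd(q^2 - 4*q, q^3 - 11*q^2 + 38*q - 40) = q - 4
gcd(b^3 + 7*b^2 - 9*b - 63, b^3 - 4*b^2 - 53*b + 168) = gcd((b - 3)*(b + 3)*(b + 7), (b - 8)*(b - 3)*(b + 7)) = b^2 + 4*b - 21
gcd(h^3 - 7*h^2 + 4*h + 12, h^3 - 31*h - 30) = h^2 - 5*h - 6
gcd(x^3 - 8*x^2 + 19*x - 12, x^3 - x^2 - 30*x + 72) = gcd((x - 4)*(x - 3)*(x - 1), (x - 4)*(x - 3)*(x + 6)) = x^2 - 7*x + 12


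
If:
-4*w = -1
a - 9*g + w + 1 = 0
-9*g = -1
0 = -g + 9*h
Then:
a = -1/4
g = 1/9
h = 1/81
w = 1/4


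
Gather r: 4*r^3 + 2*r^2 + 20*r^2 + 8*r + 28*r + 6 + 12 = 4*r^3 + 22*r^2 + 36*r + 18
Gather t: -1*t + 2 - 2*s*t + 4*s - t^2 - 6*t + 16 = 4*s - t^2 + t*(-2*s - 7) + 18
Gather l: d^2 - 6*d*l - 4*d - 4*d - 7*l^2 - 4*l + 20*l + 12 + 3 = d^2 - 8*d - 7*l^2 + l*(16 - 6*d) + 15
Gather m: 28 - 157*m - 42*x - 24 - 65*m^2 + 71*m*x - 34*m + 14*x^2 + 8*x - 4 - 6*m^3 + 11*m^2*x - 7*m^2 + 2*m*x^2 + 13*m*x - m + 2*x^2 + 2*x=-6*m^3 + m^2*(11*x - 72) + m*(2*x^2 + 84*x - 192) + 16*x^2 - 32*x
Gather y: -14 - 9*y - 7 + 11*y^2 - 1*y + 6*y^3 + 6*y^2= 6*y^3 + 17*y^2 - 10*y - 21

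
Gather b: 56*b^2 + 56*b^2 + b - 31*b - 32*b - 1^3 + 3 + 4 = 112*b^2 - 62*b + 6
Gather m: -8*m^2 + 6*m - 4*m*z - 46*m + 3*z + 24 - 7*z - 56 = -8*m^2 + m*(-4*z - 40) - 4*z - 32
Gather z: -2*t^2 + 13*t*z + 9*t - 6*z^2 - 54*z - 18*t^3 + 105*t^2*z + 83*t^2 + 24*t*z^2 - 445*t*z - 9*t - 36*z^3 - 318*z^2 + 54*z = -18*t^3 + 81*t^2 - 36*z^3 + z^2*(24*t - 324) + z*(105*t^2 - 432*t)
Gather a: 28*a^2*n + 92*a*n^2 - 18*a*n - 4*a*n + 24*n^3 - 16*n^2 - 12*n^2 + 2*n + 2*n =28*a^2*n + a*(92*n^2 - 22*n) + 24*n^3 - 28*n^2 + 4*n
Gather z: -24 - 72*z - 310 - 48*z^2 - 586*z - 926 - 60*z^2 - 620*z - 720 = -108*z^2 - 1278*z - 1980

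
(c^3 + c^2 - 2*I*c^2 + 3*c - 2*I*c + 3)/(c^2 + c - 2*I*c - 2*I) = (c^2 - 2*I*c + 3)/(c - 2*I)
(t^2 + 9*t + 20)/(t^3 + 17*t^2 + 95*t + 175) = (t + 4)/(t^2 + 12*t + 35)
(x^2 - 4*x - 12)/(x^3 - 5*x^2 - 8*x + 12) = 1/(x - 1)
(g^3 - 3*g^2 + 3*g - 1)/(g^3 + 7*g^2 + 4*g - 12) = (g^2 - 2*g + 1)/(g^2 + 8*g + 12)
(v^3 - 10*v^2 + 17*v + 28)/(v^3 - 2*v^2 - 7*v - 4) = (v - 7)/(v + 1)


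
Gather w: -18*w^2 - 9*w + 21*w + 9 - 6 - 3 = -18*w^2 + 12*w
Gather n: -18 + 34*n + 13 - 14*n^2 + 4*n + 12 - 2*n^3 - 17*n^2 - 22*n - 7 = -2*n^3 - 31*n^2 + 16*n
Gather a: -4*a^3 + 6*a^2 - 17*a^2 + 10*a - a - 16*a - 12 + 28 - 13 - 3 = -4*a^3 - 11*a^2 - 7*a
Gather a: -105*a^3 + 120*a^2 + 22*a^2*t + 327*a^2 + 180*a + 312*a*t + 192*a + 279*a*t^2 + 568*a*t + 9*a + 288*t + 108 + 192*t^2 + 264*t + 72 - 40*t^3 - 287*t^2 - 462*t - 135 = -105*a^3 + a^2*(22*t + 447) + a*(279*t^2 + 880*t + 381) - 40*t^3 - 95*t^2 + 90*t + 45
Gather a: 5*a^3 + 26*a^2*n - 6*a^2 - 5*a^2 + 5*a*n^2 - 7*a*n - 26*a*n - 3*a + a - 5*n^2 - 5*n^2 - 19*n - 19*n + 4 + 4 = 5*a^3 + a^2*(26*n - 11) + a*(5*n^2 - 33*n - 2) - 10*n^2 - 38*n + 8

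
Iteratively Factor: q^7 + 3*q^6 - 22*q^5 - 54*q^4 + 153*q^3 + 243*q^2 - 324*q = (q - 3)*(q^6 + 6*q^5 - 4*q^4 - 66*q^3 - 45*q^2 + 108*q) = (q - 3)^2*(q^5 + 9*q^4 + 23*q^3 + 3*q^2 - 36*q) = (q - 3)^2*(q + 4)*(q^4 + 5*q^3 + 3*q^2 - 9*q) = (q - 3)^2*(q + 3)*(q + 4)*(q^3 + 2*q^2 - 3*q) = q*(q - 3)^2*(q + 3)*(q + 4)*(q^2 + 2*q - 3) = q*(q - 3)^2*(q + 3)^2*(q + 4)*(q - 1)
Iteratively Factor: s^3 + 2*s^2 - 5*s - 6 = (s + 1)*(s^2 + s - 6) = (s - 2)*(s + 1)*(s + 3)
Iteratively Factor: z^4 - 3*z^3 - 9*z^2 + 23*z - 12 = (z - 1)*(z^3 - 2*z^2 - 11*z + 12) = (z - 1)*(z + 3)*(z^2 - 5*z + 4) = (z - 4)*(z - 1)*(z + 3)*(z - 1)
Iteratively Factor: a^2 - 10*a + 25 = (a - 5)*(a - 5)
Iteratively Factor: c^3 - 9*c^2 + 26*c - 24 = (c - 3)*(c^2 - 6*c + 8) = (c - 3)*(c - 2)*(c - 4)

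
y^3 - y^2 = y^2*(y - 1)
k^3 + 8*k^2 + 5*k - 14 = (k - 1)*(k + 2)*(k + 7)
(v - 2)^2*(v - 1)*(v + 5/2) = v^4 - 5*v^3/2 - 9*v^2/2 + 16*v - 10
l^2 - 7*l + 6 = (l - 6)*(l - 1)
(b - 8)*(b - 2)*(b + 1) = b^3 - 9*b^2 + 6*b + 16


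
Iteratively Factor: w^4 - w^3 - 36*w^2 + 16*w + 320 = (w + 4)*(w^3 - 5*w^2 - 16*w + 80) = (w - 4)*(w + 4)*(w^2 - w - 20) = (w - 5)*(w - 4)*(w + 4)*(w + 4)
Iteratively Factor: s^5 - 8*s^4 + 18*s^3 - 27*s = (s - 3)*(s^4 - 5*s^3 + 3*s^2 + 9*s) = (s - 3)*(s + 1)*(s^3 - 6*s^2 + 9*s) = s*(s - 3)*(s + 1)*(s^2 - 6*s + 9) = s*(s - 3)^2*(s + 1)*(s - 3)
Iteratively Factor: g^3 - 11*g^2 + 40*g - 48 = (g - 4)*(g^2 - 7*g + 12) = (g - 4)^2*(g - 3)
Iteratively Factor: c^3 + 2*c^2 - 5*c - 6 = (c + 3)*(c^2 - c - 2) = (c + 1)*(c + 3)*(c - 2)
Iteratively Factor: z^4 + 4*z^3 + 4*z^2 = (z)*(z^3 + 4*z^2 + 4*z) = z*(z + 2)*(z^2 + 2*z) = z*(z + 2)^2*(z)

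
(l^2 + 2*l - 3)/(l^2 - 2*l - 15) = (l - 1)/(l - 5)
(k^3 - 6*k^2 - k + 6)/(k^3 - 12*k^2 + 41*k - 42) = (k^3 - 6*k^2 - k + 6)/(k^3 - 12*k^2 + 41*k - 42)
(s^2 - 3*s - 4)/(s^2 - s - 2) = (s - 4)/(s - 2)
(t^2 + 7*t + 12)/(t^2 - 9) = (t + 4)/(t - 3)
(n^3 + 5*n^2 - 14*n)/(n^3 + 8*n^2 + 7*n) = (n - 2)/(n + 1)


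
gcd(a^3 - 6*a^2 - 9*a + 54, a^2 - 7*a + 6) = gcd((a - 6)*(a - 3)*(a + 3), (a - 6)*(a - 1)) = a - 6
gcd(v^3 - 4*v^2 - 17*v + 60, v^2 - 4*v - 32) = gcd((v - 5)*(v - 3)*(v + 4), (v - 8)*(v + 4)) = v + 4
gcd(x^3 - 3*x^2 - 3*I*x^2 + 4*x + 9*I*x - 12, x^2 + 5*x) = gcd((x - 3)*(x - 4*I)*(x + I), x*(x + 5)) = 1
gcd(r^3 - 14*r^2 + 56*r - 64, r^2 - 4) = r - 2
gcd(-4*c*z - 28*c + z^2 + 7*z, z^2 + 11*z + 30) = 1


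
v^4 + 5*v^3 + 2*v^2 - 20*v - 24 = (v - 2)*(v + 2)^2*(v + 3)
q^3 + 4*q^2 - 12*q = q*(q - 2)*(q + 6)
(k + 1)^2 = k^2 + 2*k + 1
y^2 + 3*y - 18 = (y - 3)*(y + 6)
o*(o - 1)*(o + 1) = o^3 - o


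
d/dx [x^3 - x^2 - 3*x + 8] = 3*x^2 - 2*x - 3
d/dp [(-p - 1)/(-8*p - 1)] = -7/(8*p + 1)^2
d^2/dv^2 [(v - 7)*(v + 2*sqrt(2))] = 2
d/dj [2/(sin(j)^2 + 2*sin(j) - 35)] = -4*(sin(j) + 1)*cos(j)/(sin(j)^2 + 2*sin(j) - 35)^2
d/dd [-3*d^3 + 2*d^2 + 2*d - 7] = -9*d^2 + 4*d + 2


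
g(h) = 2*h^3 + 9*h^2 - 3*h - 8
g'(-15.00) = 1077.00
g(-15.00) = -4688.00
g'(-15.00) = 1077.00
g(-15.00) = -4688.00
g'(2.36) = 72.90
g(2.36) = 61.33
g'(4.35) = 188.84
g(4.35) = 313.88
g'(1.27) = 29.54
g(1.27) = 6.80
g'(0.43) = 5.85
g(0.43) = -7.47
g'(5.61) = 286.81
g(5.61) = 611.54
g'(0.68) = 12.01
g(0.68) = -5.25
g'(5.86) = 308.52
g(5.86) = 685.94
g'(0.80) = 15.24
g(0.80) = -3.62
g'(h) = 6*h^2 + 18*h - 3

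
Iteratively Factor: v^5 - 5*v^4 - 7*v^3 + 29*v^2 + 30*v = (v + 1)*(v^4 - 6*v^3 - v^2 + 30*v) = (v + 1)*(v + 2)*(v^3 - 8*v^2 + 15*v) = v*(v + 1)*(v + 2)*(v^2 - 8*v + 15) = v*(v - 5)*(v + 1)*(v + 2)*(v - 3)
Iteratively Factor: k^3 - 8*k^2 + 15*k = (k - 3)*(k^2 - 5*k) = (k - 5)*(k - 3)*(k)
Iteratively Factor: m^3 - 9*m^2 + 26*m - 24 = (m - 2)*(m^2 - 7*m + 12) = (m - 3)*(m - 2)*(m - 4)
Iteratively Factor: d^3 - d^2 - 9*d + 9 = (d + 3)*(d^2 - 4*d + 3) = (d - 3)*(d + 3)*(d - 1)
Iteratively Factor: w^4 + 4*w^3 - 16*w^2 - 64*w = (w + 4)*(w^3 - 16*w) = (w - 4)*(w + 4)*(w^2 + 4*w) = w*(w - 4)*(w + 4)*(w + 4)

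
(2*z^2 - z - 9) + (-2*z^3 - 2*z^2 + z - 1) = -2*z^3 - 10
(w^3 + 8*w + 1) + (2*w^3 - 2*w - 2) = 3*w^3 + 6*w - 1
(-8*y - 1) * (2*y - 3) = -16*y^2 + 22*y + 3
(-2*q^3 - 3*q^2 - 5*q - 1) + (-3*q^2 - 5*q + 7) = -2*q^3 - 6*q^2 - 10*q + 6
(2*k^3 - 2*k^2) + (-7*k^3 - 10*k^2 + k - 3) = -5*k^3 - 12*k^2 + k - 3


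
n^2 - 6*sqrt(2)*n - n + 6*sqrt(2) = (n - 1)*(n - 6*sqrt(2))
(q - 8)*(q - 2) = q^2 - 10*q + 16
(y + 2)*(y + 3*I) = y^2 + 2*y + 3*I*y + 6*I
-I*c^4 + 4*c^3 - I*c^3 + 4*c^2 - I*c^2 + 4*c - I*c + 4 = (c - I)*(c + I)*(c + 4*I)*(-I*c - I)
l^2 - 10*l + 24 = (l - 6)*(l - 4)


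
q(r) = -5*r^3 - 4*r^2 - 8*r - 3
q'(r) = -15*r^2 - 8*r - 8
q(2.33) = -106.60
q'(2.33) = -108.07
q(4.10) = -447.64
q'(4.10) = -292.95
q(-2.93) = 111.87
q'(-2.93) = -113.33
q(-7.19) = 1706.21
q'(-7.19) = -725.92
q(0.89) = -16.81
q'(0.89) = -27.00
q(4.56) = -596.75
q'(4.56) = -356.38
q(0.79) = -14.28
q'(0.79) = -23.68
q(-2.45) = 66.12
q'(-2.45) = -78.44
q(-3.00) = 120.00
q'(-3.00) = -119.00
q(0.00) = -3.00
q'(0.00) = -8.00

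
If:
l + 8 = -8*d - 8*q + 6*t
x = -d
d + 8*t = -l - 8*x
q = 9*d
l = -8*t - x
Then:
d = 0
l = -32/7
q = 0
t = 4/7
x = 0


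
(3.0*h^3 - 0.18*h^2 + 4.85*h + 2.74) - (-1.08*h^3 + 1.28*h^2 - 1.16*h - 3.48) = 4.08*h^3 - 1.46*h^2 + 6.01*h + 6.22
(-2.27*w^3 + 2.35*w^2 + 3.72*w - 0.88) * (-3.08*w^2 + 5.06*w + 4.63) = 6.9916*w^5 - 18.7242*w^4 - 10.0767*w^3 + 32.4141*w^2 + 12.7708*w - 4.0744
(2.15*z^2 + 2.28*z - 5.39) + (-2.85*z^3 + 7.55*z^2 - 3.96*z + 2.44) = -2.85*z^3 + 9.7*z^2 - 1.68*z - 2.95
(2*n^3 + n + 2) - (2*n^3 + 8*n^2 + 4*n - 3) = -8*n^2 - 3*n + 5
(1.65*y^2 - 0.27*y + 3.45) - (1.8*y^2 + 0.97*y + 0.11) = -0.15*y^2 - 1.24*y + 3.34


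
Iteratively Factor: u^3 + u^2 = (u + 1)*(u^2) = u*(u + 1)*(u)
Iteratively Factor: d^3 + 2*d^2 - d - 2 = (d - 1)*(d^2 + 3*d + 2) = (d - 1)*(d + 2)*(d + 1)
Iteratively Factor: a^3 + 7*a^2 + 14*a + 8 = (a + 4)*(a^2 + 3*a + 2) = (a + 2)*(a + 4)*(a + 1)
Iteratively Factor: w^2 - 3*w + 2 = (w - 1)*(w - 2)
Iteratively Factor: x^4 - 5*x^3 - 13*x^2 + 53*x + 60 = (x - 4)*(x^3 - x^2 - 17*x - 15) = (x - 4)*(x + 3)*(x^2 - 4*x - 5) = (x - 4)*(x + 1)*(x + 3)*(x - 5)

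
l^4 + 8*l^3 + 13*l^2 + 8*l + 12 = (l + 2)*(l + 6)*(l - I)*(l + I)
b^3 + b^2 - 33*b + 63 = (b - 3)^2*(b + 7)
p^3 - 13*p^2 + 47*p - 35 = (p - 7)*(p - 5)*(p - 1)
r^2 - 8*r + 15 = (r - 5)*(r - 3)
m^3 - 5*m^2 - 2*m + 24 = (m - 4)*(m - 3)*(m + 2)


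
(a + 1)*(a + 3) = a^2 + 4*a + 3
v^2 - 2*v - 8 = (v - 4)*(v + 2)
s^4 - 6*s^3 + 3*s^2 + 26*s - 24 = (s - 4)*(s - 3)*(s - 1)*(s + 2)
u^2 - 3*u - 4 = (u - 4)*(u + 1)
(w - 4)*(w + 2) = w^2 - 2*w - 8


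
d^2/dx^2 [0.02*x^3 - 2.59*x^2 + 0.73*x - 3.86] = 0.12*x - 5.18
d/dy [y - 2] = 1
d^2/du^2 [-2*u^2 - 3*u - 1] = -4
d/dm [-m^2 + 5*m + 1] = 5 - 2*m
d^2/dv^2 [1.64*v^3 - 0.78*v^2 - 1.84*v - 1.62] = 9.84*v - 1.56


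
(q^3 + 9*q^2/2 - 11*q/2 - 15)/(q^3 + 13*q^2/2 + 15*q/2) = (q - 2)/q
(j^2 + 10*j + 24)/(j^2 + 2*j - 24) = (j + 4)/(j - 4)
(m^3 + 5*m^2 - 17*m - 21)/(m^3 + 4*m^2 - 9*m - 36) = (m^2 + 8*m + 7)/(m^2 + 7*m + 12)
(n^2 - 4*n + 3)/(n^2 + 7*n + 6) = (n^2 - 4*n + 3)/(n^2 + 7*n + 6)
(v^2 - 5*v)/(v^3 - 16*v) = (v - 5)/(v^2 - 16)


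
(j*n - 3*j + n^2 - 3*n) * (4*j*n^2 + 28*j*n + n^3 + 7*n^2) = 4*j^2*n^3 + 16*j^2*n^2 - 84*j^2*n + 5*j*n^4 + 20*j*n^3 - 105*j*n^2 + n^5 + 4*n^4 - 21*n^3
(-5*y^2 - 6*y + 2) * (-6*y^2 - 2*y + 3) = 30*y^4 + 46*y^3 - 15*y^2 - 22*y + 6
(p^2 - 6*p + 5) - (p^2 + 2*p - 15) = 20 - 8*p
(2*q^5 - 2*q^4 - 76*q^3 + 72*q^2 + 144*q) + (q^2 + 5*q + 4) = 2*q^5 - 2*q^4 - 76*q^3 + 73*q^2 + 149*q + 4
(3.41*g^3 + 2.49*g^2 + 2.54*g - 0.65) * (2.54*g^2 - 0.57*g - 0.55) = 8.6614*g^5 + 4.3809*g^4 + 3.1568*g^3 - 4.4683*g^2 - 1.0265*g + 0.3575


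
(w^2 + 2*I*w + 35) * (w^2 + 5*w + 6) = w^4 + 5*w^3 + 2*I*w^3 + 41*w^2 + 10*I*w^2 + 175*w + 12*I*w + 210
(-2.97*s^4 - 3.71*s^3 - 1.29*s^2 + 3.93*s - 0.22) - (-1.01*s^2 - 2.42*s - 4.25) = -2.97*s^4 - 3.71*s^3 - 0.28*s^2 + 6.35*s + 4.03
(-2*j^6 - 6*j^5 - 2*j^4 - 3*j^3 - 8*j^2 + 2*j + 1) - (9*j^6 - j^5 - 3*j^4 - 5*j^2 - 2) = -11*j^6 - 5*j^5 + j^4 - 3*j^3 - 3*j^2 + 2*j + 3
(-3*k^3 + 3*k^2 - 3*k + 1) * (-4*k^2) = 12*k^5 - 12*k^4 + 12*k^3 - 4*k^2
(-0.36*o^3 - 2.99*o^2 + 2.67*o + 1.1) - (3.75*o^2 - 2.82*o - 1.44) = -0.36*o^3 - 6.74*o^2 + 5.49*o + 2.54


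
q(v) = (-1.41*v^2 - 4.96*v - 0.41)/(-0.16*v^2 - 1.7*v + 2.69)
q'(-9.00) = 7.32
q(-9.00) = -13.91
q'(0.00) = -1.94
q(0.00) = -0.15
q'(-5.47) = 1.47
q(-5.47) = -2.15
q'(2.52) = -3.42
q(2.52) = 8.38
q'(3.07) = -1.39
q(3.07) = 7.17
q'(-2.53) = 0.44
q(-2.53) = 0.52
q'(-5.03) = 1.26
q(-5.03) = -1.55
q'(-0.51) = -0.78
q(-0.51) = 0.50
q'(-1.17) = -0.14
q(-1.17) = 0.78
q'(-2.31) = 0.37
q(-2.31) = 0.61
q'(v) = (-2.82*v - 4.96)/(-0.16*v^2 - 1.7*v + 2.69) + (0.32*v + 1.7)*(-1.41*v^2 - 4.96*v - 0.41)/(-0.16*v^2 - 1.7*v + 2.69)^2 = (1.6034*v^2 - 7.717*v - 14.0394)/(0.0256*v^4 + 0.544*v^3 + 2.0292*v^2 - 9.146*v + 7.2361)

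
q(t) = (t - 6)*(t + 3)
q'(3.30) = 3.60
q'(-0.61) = -4.22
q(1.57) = -20.25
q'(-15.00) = -33.00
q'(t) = 2*t - 3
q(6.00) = 0.00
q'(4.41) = 5.82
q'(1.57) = 0.14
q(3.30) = -17.01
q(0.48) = -19.21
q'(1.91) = 0.82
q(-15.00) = 252.00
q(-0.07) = -17.79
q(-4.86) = 20.20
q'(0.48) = -2.04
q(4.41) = -11.78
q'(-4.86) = -12.72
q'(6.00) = 9.00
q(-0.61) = -15.80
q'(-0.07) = -3.14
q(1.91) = -20.08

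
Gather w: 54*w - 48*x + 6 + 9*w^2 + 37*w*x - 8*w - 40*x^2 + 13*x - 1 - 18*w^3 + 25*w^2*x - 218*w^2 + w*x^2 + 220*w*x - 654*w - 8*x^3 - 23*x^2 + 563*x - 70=-18*w^3 + w^2*(25*x - 209) + w*(x^2 + 257*x - 608) - 8*x^3 - 63*x^2 + 528*x - 65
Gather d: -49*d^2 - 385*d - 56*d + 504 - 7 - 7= -49*d^2 - 441*d + 490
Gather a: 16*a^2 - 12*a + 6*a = 16*a^2 - 6*a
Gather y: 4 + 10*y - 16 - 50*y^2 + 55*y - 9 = -50*y^2 + 65*y - 21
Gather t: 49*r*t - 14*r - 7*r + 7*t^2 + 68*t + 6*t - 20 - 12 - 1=-21*r + 7*t^2 + t*(49*r + 74) - 33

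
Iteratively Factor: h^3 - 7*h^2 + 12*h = (h)*(h^2 - 7*h + 12) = h*(h - 3)*(h - 4)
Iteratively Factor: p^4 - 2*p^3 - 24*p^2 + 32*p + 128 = (p - 4)*(p^3 + 2*p^2 - 16*p - 32) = (p - 4)*(p + 2)*(p^2 - 16) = (p - 4)*(p + 2)*(p + 4)*(p - 4)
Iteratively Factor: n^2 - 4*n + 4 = (n - 2)*(n - 2)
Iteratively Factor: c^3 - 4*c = (c - 2)*(c^2 + 2*c) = c*(c - 2)*(c + 2)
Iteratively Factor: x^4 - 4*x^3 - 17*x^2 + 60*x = (x - 3)*(x^3 - x^2 - 20*x) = (x - 5)*(x - 3)*(x^2 + 4*x) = x*(x - 5)*(x - 3)*(x + 4)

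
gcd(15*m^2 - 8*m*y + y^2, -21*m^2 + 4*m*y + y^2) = -3*m + y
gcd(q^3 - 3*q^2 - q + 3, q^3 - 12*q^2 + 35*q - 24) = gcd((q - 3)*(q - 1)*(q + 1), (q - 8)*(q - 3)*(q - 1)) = q^2 - 4*q + 3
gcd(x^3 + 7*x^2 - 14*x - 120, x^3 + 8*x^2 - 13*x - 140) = x^2 + x - 20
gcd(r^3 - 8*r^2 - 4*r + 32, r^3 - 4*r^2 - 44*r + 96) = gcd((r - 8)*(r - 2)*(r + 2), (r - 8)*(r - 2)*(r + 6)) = r^2 - 10*r + 16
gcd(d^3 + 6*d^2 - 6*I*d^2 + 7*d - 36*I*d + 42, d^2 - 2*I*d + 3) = d + I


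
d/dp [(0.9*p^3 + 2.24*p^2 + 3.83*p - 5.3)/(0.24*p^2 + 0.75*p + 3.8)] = (0.216*p^4 + 1.35*p^3 + 11.0208*p^2 + 19.568*p + 18.529)/(0.0576*p^4 + 0.36*p^3 + 2.3865*p^2 + 5.7*p + 14.44)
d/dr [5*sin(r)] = 5*cos(r)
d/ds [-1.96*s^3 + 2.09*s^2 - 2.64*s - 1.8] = -5.88*s^2 + 4.18*s - 2.64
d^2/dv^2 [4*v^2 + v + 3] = 8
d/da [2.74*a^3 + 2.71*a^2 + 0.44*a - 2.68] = 8.22*a^2 + 5.42*a + 0.44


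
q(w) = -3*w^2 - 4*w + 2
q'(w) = -6*w - 4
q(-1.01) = 2.98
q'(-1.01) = 2.06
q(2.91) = -35.04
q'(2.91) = -21.46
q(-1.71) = 0.07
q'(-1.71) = 6.26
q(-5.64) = -70.87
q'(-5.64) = 29.84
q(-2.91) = -11.76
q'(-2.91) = 13.46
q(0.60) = -1.48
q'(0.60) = -7.60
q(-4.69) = -45.23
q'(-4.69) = 24.14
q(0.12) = 1.48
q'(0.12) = -4.72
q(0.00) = 2.00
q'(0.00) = -4.00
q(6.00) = -130.00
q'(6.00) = -40.00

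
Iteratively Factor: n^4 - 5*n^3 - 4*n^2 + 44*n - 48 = (n - 2)*(n^3 - 3*n^2 - 10*n + 24) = (n - 4)*(n - 2)*(n^2 + n - 6) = (n - 4)*(n - 2)^2*(n + 3)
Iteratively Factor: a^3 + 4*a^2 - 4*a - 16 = (a + 2)*(a^2 + 2*a - 8) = (a - 2)*(a + 2)*(a + 4)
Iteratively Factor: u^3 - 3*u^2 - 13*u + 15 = (u - 5)*(u^2 + 2*u - 3) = (u - 5)*(u - 1)*(u + 3)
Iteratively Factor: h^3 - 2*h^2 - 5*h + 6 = (h + 2)*(h^2 - 4*h + 3) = (h - 1)*(h + 2)*(h - 3)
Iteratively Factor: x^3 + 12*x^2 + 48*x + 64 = (x + 4)*(x^2 + 8*x + 16) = (x + 4)^2*(x + 4)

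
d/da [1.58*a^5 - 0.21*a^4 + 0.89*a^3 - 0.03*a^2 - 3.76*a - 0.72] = 7.9*a^4 - 0.84*a^3 + 2.67*a^2 - 0.06*a - 3.76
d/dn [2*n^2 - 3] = 4*n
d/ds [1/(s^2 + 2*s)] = 2*(-s - 1)/(s^2*(s + 2)^2)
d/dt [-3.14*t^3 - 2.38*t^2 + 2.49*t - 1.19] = -9.42*t^2 - 4.76*t + 2.49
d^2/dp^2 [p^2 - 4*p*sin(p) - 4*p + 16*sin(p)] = 4*p*sin(p) - 16*sin(p) - 8*cos(p) + 2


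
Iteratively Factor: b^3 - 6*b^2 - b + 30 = (b - 5)*(b^2 - b - 6) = (b - 5)*(b - 3)*(b + 2)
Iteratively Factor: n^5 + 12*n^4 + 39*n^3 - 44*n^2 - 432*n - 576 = (n + 4)*(n^4 + 8*n^3 + 7*n^2 - 72*n - 144) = (n + 4)^2*(n^3 + 4*n^2 - 9*n - 36) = (n + 4)^3*(n^2 - 9) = (n - 3)*(n + 4)^3*(n + 3)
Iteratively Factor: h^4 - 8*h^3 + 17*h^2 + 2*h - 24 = (h - 4)*(h^3 - 4*h^2 + h + 6) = (h - 4)*(h - 3)*(h^2 - h - 2) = (h - 4)*(h - 3)*(h + 1)*(h - 2)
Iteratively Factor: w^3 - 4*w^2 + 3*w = (w)*(w^2 - 4*w + 3) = w*(w - 1)*(w - 3)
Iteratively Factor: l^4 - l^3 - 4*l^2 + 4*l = (l - 1)*(l^3 - 4*l) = l*(l - 1)*(l^2 - 4) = l*(l - 1)*(l + 2)*(l - 2)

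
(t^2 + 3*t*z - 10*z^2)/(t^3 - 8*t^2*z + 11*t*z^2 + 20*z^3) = (t^2 + 3*t*z - 10*z^2)/(t^3 - 8*t^2*z + 11*t*z^2 + 20*z^3)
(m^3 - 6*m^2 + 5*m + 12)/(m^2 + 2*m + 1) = (m^2 - 7*m + 12)/(m + 1)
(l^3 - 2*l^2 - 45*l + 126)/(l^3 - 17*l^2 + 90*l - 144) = (l + 7)/(l - 8)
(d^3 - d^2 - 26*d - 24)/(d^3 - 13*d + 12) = (d^2 - 5*d - 6)/(d^2 - 4*d + 3)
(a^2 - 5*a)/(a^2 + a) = (a - 5)/(a + 1)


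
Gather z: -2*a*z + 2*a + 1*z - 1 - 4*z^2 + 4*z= 2*a - 4*z^2 + z*(5 - 2*a) - 1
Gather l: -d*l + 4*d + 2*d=-d*l + 6*d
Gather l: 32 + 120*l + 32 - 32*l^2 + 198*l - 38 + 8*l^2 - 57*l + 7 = -24*l^2 + 261*l + 33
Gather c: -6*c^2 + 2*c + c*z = -6*c^2 + c*(z + 2)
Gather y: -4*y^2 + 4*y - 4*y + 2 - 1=1 - 4*y^2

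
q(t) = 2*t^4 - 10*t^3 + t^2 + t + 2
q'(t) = 8*t^3 - 30*t^2 + 2*t + 1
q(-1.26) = 27.37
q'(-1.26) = -65.15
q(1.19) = -8.23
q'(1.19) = -25.62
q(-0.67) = 5.19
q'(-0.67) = -16.21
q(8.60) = 4664.16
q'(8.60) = 2887.85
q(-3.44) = 697.54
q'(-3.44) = -686.55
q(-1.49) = 45.67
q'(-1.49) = -95.05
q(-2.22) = 162.70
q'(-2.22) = -238.82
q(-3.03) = 454.91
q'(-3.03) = -503.03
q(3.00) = -94.00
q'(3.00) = -47.00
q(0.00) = 2.00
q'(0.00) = 1.00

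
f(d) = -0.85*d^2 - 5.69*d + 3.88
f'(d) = -1.7*d - 5.69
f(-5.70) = 8.70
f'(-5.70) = 4.00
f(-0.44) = 6.22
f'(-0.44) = -4.94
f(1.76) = -8.77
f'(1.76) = -8.68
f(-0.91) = 8.35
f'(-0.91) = -4.14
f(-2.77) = 13.12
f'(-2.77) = -0.98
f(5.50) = -53.13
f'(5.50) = -15.04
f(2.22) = -12.94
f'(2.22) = -9.46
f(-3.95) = 13.09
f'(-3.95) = 1.02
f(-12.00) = -50.24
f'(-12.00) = 14.71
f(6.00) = -60.86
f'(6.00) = -15.89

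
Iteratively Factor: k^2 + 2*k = (k + 2)*(k)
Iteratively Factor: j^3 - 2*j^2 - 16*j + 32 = (j - 4)*(j^2 + 2*j - 8) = (j - 4)*(j + 4)*(j - 2)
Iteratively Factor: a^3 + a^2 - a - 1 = (a + 1)*(a^2 - 1) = (a - 1)*(a + 1)*(a + 1)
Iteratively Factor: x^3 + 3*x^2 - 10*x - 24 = (x + 4)*(x^2 - x - 6) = (x - 3)*(x + 4)*(x + 2)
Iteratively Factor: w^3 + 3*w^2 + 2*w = (w + 1)*(w^2 + 2*w) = w*(w + 1)*(w + 2)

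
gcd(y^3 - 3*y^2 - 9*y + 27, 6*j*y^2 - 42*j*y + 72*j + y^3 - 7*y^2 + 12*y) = y - 3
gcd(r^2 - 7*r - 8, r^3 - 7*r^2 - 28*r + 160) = r - 8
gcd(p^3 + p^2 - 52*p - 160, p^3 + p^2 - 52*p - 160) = p^3 + p^2 - 52*p - 160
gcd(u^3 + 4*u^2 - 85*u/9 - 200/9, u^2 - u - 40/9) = u^2 - u - 40/9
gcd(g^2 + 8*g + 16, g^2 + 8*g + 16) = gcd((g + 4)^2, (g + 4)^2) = g^2 + 8*g + 16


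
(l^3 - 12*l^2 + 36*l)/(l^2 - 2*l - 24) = l*(l - 6)/(l + 4)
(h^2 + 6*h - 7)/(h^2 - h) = (h + 7)/h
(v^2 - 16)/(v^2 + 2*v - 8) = (v - 4)/(v - 2)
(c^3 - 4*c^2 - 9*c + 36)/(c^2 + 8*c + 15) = (c^2 - 7*c + 12)/(c + 5)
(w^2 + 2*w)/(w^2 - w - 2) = w*(w + 2)/(w^2 - w - 2)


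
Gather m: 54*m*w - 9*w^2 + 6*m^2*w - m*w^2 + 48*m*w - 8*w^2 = 6*m^2*w + m*(-w^2 + 102*w) - 17*w^2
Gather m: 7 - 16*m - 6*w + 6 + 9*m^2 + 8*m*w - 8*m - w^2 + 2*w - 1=9*m^2 + m*(8*w - 24) - w^2 - 4*w + 12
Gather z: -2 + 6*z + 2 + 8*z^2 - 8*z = 8*z^2 - 2*z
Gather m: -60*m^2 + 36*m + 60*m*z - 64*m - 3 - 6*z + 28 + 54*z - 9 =-60*m^2 + m*(60*z - 28) + 48*z + 16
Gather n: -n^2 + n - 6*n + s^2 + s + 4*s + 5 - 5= -n^2 - 5*n + s^2 + 5*s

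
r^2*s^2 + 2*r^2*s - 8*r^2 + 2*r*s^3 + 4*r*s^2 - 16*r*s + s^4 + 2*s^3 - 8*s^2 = (r + s)^2*(s - 2)*(s + 4)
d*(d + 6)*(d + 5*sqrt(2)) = d^3 + 6*d^2 + 5*sqrt(2)*d^2 + 30*sqrt(2)*d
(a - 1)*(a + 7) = a^2 + 6*a - 7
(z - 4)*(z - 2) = z^2 - 6*z + 8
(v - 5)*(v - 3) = v^2 - 8*v + 15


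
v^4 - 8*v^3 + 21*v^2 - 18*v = v*(v - 3)^2*(v - 2)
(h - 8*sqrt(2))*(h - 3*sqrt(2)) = h^2 - 11*sqrt(2)*h + 48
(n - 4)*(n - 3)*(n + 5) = n^3 - 2*n^2 - 23*n + 60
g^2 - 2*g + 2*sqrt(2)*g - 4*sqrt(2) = (g - 2)*(g + 2*sqrt(2))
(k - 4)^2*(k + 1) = k^3 - 7*k^2 + 8*k + 16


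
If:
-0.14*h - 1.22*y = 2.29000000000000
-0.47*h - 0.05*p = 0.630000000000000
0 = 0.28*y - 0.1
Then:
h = -19.47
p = 170.41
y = 0.36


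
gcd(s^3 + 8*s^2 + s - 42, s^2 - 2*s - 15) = s + 3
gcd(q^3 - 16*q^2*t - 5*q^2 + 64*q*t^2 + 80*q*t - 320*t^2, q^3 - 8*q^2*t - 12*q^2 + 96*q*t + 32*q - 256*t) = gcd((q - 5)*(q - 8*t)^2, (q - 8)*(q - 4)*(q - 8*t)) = q - 8*t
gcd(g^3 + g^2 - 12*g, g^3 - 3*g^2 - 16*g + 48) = g^2 + g - 12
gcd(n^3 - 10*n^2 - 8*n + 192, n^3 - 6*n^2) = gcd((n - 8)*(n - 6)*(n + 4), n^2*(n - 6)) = n - 6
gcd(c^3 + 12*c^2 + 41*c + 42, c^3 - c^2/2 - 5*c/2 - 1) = 1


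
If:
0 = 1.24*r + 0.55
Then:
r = -0.44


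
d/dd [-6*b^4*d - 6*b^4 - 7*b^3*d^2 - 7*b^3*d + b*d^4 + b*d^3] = b*(-6*b^3 - 14*b^2*d - 7*b^2 + 4*d^3 + 3*d^2)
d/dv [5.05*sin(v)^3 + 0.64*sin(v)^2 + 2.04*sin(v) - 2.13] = (15.15*sin(v)^2 + 1.28*sin(v) + 2.04)*cos(v)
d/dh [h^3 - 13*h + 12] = 3*h^2 - 13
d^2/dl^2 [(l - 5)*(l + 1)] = 2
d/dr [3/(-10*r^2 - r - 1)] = 3*(20*r + 1)/(10*r^2 + r + 1)^2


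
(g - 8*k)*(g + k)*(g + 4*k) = g^3 - 3*g^2*k - 36*g*k^2 - 32*k^3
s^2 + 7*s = s*(s + 7)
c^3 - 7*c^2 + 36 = (c - 6)*(c - 3)*(c + 2)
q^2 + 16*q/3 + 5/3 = (q + 1/3)*(q + 5)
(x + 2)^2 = x^2 + 4*x + 4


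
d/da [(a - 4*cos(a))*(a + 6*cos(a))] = -2*a*sin(a) + 2*a + 24*sin(2*a) + 2*cos(a)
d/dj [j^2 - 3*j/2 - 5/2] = 2*j - 3/2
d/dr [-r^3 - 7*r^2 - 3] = r*(-3*r - 14)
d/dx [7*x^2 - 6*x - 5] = 14*x - 6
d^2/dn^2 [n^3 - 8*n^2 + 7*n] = 6*n - 16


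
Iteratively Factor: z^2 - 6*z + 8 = (z - 2)*(z - 4)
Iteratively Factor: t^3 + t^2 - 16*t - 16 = (t + 4)*(t^2 - 3*t - 4) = (t + 1)*(t + 4)*(t - 4)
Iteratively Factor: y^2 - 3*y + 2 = (y - 2)*(y - 1)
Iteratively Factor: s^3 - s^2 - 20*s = (s)*(s^2 - s - 20) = s*(s + 4)*(s - 5)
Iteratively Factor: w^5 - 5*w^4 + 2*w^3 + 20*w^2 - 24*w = (w - 2)*(w^4 - 3*w^3 - 4*w^2 + 12*w) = (w - 3)*(w - 2)*(w^3 - 4*w) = (w - 3)*(w - 2)^2*(w^2 + 2*w) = (w - 3)*(w - 2)^2*(w + 2)*(w)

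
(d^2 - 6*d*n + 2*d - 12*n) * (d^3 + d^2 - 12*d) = d^5 - 6*d^4*n + 3*d^4 - 18*d^3*n - 10*d^3 + 60*d^2*n - 24*d^2 + 144*d*n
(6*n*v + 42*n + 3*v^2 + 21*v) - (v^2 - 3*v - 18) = 6*n*v + 42*n + 2*v^2 + 24*v + 18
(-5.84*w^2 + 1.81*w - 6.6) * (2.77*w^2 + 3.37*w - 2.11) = -16.1768*w^4 - 14.6671*w^3 + 0.140099999999999*w^2 - 26.0611*w + 13.926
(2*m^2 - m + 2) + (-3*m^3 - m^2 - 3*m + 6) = -3*m^3 + m^2 - 4*m + 8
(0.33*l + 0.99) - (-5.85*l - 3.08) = 6.18*l + 4.07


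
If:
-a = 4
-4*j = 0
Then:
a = -4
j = 0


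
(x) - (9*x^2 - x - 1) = -9*x^2 + 2*x + 1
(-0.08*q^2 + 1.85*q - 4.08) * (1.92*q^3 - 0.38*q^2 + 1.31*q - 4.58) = -0.1536*q^5 + 3.5824*q^4 - 8.6414*q^3 + 4.3403*q^2 - 13.8178*q + 18.6864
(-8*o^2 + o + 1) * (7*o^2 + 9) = -56*o^4 + 7*o^3 - 65*o^2 + 9*o + 9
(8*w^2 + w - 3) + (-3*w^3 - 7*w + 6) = -3*w^3 + 8*w^2 - 6*w + 3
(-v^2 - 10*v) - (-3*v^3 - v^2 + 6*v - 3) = 3*v^3 - 16*v + 3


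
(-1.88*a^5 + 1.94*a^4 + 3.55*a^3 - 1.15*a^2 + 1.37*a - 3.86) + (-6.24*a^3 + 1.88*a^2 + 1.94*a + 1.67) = -1.88*a^5 + 1.94*a^4 - 2.69*a^3 + 0.73*a^2 + 3.31*a - 2.19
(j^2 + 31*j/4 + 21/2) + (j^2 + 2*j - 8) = 2*j^2 + 39*j/4 + 5/2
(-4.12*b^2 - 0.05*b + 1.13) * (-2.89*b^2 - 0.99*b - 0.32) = 11.9068*b^4 + 4.2233*b^3 - 1.8978*b^2 - 1.1027*b - 0.3616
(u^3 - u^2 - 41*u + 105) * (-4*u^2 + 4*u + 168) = -4*u^5 + 8*u^4 + 328*u^3 - 752*u^2 - 6468*u + 17640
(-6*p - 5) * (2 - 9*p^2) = 54*p^3 + 45*p^2 - 12*p - 10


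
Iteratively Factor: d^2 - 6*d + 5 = (d - 1)*(d - 5)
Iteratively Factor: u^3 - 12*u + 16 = (u + 4)*(u^2 - 4*u + 4) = (u - 2)*(u + 4)*(u - 2)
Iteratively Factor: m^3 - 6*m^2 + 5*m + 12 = (m - 3)*(m^2 - 3*m - 4) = (m - 3)*(m + 1)*(m - 4)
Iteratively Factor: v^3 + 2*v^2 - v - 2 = (v + 2)*(v^2 - 1) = (v - 1)*(v + 2)*(v + 1)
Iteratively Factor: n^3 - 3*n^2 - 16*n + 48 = (n - 4)*(n^2 + n - 12) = (n - 4)*(n - 3)*(n + 4)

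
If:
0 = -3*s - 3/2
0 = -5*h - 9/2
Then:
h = -9/10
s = -1/2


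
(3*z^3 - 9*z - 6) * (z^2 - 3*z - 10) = 3*z^5 - 9*z^4 - 39*z^3 + 21*z^2 + 108*z + 60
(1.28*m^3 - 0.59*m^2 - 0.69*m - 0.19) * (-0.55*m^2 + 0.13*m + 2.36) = -0.704*m^5 + 0.4909*m^4 + 3.3236*m^3 - 1.3776*m^2 - 1.6531*m - 0.4484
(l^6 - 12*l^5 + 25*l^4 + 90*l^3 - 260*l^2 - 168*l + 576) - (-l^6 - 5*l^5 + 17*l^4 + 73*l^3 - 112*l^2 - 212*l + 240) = 2*l^6 - 7*l^5 + 8*l^4 + 17*l^3 - 148*l^2 + 44*l + 336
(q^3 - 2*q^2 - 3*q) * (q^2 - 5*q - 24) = q^5 - 7*q^4 - 17*q^3 + 63*q^2 + 72*q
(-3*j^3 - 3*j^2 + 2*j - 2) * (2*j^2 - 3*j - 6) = -6*j^5 + 3*j^4 + 31*j^3 + 8*j^2 - 6*j + 12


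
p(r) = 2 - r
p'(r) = -1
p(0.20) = 1.80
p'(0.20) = -1.00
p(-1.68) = 3.68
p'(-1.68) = -1.00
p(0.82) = 1.18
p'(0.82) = -1.00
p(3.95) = -1.95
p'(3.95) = -1.00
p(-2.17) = 4.17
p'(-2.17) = -1.00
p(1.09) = 0.91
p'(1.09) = -1.00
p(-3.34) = 5.34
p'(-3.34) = -1.00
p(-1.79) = 3.79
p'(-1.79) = -1.00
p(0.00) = 2.00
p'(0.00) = -1.00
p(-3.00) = 5.00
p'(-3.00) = -1.00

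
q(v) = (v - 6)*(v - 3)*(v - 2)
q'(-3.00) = 129.00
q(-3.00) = -270.00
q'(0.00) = 36.00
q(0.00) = -36.00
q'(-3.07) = 131.81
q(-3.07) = -279.13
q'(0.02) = 35.56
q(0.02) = -35.28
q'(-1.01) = 61.28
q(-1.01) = -84.61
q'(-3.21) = 137.53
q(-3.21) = -297.98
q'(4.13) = -3.69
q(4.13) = -4.50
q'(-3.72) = 159.36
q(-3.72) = -373.62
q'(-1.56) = 77.62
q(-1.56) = -122.73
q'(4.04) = -3.92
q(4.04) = -4.16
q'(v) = (v - 6)*(v - 3) + (v - 6)*(v - 2) + (v - 3)*(v - 2)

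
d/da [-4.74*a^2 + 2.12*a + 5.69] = 2.12 - 9.48*a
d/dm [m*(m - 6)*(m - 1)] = 3*m^2 - 14*m + 6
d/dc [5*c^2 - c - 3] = 10*c - 1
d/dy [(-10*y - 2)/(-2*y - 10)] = 24/(y + 5)^2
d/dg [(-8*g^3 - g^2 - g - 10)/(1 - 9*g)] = (144*g^3 - 15*g^2 - 2*g - 91)/(81*g^2 - 18*g + 1)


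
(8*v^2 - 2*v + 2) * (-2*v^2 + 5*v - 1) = -16*v^4 + 44*v^3 - 22*v^2 + 12*v - 2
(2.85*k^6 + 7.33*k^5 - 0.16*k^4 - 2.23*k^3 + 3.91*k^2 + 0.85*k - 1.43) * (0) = 0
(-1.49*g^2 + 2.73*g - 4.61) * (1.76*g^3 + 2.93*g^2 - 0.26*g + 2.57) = -2.6224*g^5 + 0.4391*g^4 + 0.272700000000001*g^3 - 18.0464*g^2 + 8.2147*g - 11.8477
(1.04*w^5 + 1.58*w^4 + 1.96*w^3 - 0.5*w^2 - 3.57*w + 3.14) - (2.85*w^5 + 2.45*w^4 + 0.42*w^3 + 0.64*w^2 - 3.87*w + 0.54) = -1.81*w^5 - 0.87*w^4 + 1.54*w^3 - 1.14*w^2 + 0.3*w + 2.6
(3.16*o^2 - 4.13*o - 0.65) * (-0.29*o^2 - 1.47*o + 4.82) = -0.9164*o^4 - 3.4475*o^3 + 21.4908*o^2 - 18.9511*o - 3.133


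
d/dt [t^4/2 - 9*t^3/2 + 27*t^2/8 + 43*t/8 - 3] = 2*t^3 - 27*t^2/2 + 27*t/4 + 43/8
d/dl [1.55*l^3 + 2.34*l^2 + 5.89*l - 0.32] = 4.65*l^2 + 4.68*l + 5.89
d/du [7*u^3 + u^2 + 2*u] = 21*u^2 + 2*u + 2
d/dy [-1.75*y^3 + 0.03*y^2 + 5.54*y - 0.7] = -5.25*y^2 + 0.06*y + 5.54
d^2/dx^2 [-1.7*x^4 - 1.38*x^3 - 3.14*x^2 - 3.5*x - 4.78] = -20.4*x^2 - 8.28*x - 6.28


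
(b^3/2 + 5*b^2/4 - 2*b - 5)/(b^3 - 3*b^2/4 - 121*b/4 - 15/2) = (-2*b^3 - 5*b^2 + 8*b + 20)/(-4*b^3 + 3*b^2 + 121*b + 30)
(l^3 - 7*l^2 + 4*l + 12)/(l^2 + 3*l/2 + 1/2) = 2*(l^2 - 8*l + 12)/(2*l + 1)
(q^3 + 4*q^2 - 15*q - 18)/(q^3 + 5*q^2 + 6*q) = (q^3 + 4*q^2 - 15*q - 18)/(q*(q^2 + 5*q + 6))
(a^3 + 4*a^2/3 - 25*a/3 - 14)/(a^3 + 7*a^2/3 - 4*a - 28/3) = (a - 3)/(a - 2)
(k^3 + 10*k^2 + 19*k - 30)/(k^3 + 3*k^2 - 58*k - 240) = (k - 1)/(k - 8)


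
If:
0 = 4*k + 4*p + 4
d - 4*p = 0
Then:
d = 4*p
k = -p - 1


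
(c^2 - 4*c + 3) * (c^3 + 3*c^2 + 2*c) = c^5 - c^4 - 7*c^3 + c^2 + 6*c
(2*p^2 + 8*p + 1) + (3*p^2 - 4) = 5*p^2 + 8*p - 3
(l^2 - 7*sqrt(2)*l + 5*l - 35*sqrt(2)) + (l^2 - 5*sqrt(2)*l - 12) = 2*l^2 - 12*sqrt(2)*l + 5*l - 35*sqrt(2) - 12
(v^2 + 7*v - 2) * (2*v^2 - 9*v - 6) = 2*v^4 + 5*v^3 - 73*v^2 - 24*v + 12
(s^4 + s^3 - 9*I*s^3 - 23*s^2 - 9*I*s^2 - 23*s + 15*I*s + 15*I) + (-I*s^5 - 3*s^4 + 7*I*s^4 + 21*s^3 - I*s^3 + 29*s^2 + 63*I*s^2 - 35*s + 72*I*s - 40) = -I*s^5 - 2*s^4 + 7*I*s^4 + 22*s^3 - 10*I*s^3 + 6*s^2 + 54*I*s^2 - 58*s + 87*I*s - 40 + 15*I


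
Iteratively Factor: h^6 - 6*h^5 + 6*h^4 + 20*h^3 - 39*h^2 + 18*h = (h + 2)*(h^5 - 8*h^4 + 22*h^3 - 24*h^2 + 9*h) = (h - 1)*(h + 2)*(h^4 - 7*h^3 + 15*h^2 - 9*h) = (h - 3)*(h - 1)*(h + 2)*(h^3 - 4*h^2 + 3*h) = (h - 3)^2*(h - 1)*(h + 2)*(h^2 - h) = h*(h - 3)^2*(h - 1)*(h + 2)*(h - 1)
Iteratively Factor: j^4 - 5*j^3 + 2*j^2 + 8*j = (j)*(j^3 - 5*j^2 + 2*j + 8) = j*(j - 2)*(j^2 - 3*j - 4) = j*(j - 4)*(j - 2)*(j + 1)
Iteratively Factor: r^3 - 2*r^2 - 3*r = (r - 3)*(r^2 + r) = r*(r - 3)*(r + 1)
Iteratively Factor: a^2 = (a)*(a)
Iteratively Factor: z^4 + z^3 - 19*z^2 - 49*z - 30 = (z + 1)*(z^3 - 19*z - 30) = (z - 5)*(z + 1)*(z^2 + 5*z + 6) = (z - 5)*(z + 1)*(z + 2)*(z + 3)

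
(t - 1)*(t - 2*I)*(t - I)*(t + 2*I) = t^4 - t^3 - I*t^3 + 4*t^2 + I*t^2 - 4*t - 4*I*t + 4*I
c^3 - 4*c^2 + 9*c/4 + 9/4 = (c - 3)*(c - 3/2)*(c + 1/2)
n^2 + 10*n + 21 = (n + 3)*(n + 7)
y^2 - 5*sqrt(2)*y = y*(y - 5*sqrt(2))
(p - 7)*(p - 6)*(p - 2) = p^3 - 15*p^2 + 68*p - 84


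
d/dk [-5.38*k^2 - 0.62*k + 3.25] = -10.76*k - 0.62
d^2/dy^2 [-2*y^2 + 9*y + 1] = -4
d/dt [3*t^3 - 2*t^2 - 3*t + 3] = 9*t^2 - 4*t - 3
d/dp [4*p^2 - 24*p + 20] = 8*p - 24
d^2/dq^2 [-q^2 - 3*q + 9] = -2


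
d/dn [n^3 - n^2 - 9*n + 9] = 3*n^2 - 2*n - 9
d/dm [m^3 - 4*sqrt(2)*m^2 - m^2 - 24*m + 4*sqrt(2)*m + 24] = 3*m^2 - 8*sqrt(2)*m - 2*m - 24 + 4*sqrt(2)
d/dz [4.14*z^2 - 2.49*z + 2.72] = 8.28*z - 2.49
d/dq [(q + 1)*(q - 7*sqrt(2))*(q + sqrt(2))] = 3*q^2 - 12*sqrt(2)*q + 2*q - 14 - 6*sqrt(2)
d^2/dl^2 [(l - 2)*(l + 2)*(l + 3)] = 6*l + 6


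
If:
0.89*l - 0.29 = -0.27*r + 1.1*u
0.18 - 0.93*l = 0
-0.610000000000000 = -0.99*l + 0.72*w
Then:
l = 0.19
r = 4.07407407407407*u + 0.436081242532855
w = -0.58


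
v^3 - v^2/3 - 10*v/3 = v*(v - 2)*(v + 5/3)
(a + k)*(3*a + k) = 3*a^2 + 4*a*k + k^2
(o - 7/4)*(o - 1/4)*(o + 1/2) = o^3 - 3*o^2/2 - 9*o/16 + 7/32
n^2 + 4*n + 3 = (n + 1)*(n + 3)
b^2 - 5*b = b*(b - 5)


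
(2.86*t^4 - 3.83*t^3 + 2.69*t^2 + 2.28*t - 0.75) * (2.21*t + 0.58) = 6.3206*t^5 - 6.8055*t^4 + 3.7235*t^3 + 6.599*t^2 - 0.3351*t - 0.435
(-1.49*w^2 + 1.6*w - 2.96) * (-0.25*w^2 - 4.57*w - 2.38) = 0.3725*w^4 + 6.4093*w^3 - 3.0258*w^2 + 9.7192*w + 7.0448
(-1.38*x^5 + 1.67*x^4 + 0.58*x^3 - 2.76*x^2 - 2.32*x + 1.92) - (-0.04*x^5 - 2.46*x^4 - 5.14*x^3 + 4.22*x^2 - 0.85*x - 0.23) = -1.34*x^5 + 4.13*x^4 + 5.72*x^3 - 6.98*x^2 - 1.47*x + 2.15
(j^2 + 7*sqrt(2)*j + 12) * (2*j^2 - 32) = 2*j^4 + 14*sqrt(2)*j^3 - 8*j^2 - 224*sqrt(2)*j - 384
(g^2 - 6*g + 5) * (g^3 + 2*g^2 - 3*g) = g^5 - 4*g^4 - 10*g^3 + 28*g^2 - 15*g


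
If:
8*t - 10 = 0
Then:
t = 5/4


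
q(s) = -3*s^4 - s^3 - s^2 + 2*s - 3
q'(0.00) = 2.00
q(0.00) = -3.00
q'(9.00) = -9007.00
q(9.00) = -20478.00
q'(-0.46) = 3.45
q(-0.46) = -4.17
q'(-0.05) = 2.09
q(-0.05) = -3.10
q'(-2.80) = 247.50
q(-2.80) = -178.88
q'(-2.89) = 272.37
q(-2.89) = -202.27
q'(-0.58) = 4.49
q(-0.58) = -4.64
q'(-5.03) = 1463.32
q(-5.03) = -1831.50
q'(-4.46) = 1015.84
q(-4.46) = -1130.12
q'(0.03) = 1.94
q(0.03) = -2.94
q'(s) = -12*s^3 - 3*s^2 - 2*s + 2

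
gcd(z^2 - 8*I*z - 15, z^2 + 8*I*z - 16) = 1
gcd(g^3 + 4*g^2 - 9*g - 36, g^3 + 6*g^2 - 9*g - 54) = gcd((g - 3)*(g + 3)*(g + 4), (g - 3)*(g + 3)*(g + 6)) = g^2 - 9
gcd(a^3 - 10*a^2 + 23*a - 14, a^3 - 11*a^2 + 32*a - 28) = a^2 - 9*a + 14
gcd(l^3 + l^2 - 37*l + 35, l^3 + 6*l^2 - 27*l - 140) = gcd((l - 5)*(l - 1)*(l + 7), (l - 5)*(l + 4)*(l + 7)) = l^2 + 2*l - 35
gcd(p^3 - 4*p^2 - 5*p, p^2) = p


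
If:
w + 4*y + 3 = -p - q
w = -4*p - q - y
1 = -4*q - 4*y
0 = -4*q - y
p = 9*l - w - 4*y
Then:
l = -37/108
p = 2/3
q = 1/12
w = -29/12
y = -1/3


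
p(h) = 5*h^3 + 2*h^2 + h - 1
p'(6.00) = 565.00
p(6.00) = 1157.00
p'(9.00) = 1252.00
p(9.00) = 3815.00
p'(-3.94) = 218.09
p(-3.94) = -279.71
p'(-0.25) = 0.94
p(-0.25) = -1.20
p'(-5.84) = 489.22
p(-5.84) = -934.51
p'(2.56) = 109.54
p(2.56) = 98.55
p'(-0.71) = 5.72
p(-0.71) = -2.49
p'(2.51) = 105.54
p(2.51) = 93.18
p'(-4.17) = 245.15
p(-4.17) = -332.95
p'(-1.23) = 18.77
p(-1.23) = -8.51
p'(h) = 15*h^2 + 4*h + 1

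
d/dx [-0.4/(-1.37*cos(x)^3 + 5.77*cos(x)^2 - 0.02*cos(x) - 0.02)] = (1.644*cos(x)^2 - 4.616*cos(x) + 0.008)*sin(x)/(1.37*cos(x)^3 - 5.77*cos(x)^2 + 0.02*cos(x) + 0.02)^2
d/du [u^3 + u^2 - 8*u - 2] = 3*u^2 + 2*u - 8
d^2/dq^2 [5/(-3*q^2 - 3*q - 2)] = 30*(3*q^2 + 3*q - 3*(2*q + 1)^2 + 2)/(3*q^2 + 3*q + 2)^3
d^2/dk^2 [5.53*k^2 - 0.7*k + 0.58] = 11.0600000000000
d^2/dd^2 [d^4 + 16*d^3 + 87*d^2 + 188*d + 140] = 12*d^2 + 96*d + 174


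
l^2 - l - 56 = (l - 8)*(l + 7)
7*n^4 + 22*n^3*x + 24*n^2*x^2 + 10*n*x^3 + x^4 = (n + x)^3*(7*n + x)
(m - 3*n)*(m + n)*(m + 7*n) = m^3 + 5*m^2*n - 17*m*n^2 - 21*n^3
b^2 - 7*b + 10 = (b - 5)*(b - 2)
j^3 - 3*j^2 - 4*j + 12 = (j - 3)*(j - 2)*(j + 2)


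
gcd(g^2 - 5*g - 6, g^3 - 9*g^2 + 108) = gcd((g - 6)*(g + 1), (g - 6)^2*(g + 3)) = g - 6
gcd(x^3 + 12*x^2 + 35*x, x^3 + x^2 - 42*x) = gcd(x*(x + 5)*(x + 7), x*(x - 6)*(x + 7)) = x^2 + 7*x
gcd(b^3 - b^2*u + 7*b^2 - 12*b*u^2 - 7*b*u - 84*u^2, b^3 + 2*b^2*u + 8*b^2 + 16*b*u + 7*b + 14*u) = b + 7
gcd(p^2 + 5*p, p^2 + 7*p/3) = p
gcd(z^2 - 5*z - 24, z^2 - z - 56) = z - 8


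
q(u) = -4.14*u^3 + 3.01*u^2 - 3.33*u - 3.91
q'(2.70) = -77.62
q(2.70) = -72.45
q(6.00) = -809.77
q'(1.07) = -11.11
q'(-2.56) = -100.14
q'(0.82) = -6.74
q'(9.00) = -955.17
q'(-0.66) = -12.71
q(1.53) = -16.79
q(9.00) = -2808.13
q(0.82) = -6.90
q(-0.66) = 0.79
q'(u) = -12.42*u^2 + 6.02*u - 3.33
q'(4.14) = -191.28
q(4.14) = -259.87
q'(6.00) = -414.33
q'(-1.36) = -34.49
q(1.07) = -9.10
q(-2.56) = 93.80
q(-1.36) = 16.60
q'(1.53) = -23.19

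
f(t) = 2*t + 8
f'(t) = 2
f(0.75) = 9.50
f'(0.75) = 2.00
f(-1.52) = 4.96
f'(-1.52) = 2.00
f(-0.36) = 7.28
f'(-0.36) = 2.00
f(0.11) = 8.22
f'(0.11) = 2.00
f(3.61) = 15.22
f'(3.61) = 2.00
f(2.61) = 13.22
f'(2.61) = 2.00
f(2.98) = 13.96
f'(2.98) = 2.00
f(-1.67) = 4.66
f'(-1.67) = 2.00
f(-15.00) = -22.00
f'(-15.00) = 2.00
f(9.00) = 26.00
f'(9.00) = 2.00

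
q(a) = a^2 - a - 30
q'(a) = 2*a - 1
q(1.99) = -28.03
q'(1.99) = 2.98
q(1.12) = -29.87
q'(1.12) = 1.24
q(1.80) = -28.56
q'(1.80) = 2.60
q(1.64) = -28.95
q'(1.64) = 2.28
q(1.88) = -28.35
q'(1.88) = 2.76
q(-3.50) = -14.25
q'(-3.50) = -8.00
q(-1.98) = -24.10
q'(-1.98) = -4.96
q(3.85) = -19.03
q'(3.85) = 6.70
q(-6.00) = 12.00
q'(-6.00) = -13.00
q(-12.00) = 126.00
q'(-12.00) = -25.00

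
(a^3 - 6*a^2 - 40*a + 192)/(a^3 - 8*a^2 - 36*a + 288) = (a - 4)/(a - 6)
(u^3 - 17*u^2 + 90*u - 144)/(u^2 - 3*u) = u - 14 + 48/u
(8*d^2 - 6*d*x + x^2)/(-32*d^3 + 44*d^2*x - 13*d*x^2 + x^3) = (-2*d + x)/(8*d^2 - 9*d*x + x^2)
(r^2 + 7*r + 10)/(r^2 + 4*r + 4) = (r + 5)/(r + 2)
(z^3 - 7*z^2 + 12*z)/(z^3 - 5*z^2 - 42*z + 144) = z*(z - 4)/(z^2 - 2*z - 48)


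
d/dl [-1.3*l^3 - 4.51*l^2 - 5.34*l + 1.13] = -3.9*l^2 - 9.02*l - 5.34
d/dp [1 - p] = -1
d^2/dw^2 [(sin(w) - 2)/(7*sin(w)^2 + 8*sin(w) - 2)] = (-49*sin(w)^5 + 448*sin(w)^4 + 350*sin(w)^3 - 364*sin(w)^2 - 560*sin(w) - 280)/(7*sin(w)^2 + 8*sin(w) - 2)^3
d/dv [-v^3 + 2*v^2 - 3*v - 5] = -3*v^2 + 4*v - 3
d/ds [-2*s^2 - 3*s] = -4*s - 3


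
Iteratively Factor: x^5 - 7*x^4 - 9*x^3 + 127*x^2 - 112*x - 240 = (x + 1)*(x^4 - 8*x^3 - x^2 + 128*x - 240) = (x - 3)*(x + 1)*(x^3 - 5*x^2 - 16*x + 80) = (x - 3)*(x + 1)*(x + 4)*(x^2 - 9*x + 20) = (x - 4)*(x - 3)*(x + 1)*(x + 4)*(x - 5)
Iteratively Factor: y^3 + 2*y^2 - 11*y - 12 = (y + 4)*(y^2 - 2*y - 3) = (y - 3)*(y + 4)*(y + 1)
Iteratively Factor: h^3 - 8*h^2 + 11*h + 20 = (h - 4)*(h^2 - 4*h - 5) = (h - 5)*(h - 4)*(h + 1)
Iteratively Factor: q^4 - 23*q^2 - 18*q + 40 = (q - 1)*(q^3 + q^2 - 22*q - 40) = (q - 1)*(q + 2)*(q^2 - q - 20) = (q - 5)*(q - 1)*(q + 2)*(q + 4)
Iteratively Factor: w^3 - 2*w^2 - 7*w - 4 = (w - 4)*(w^2 + 2*w + 1) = (w - 4)*(w + 1)*(w + 1)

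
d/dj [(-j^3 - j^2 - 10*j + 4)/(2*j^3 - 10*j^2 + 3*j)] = (12*j^4 + 34*j^3 - 127*j^2 + 80*j - 12)/(j^2*(4*j^4 - 40*j^3 + 112*j^2 - 60*j + 9))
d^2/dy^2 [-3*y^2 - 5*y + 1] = -6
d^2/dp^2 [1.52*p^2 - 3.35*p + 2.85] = 3.04000000000000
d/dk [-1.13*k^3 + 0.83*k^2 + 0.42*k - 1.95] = -3.39*k^2 + 1.66*k + 0.42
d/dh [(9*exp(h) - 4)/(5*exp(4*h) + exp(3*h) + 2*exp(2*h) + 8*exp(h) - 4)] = (-(9*exp(h) - 4)*(20*exp(3*h) + 3*exp(2*h) + 4*exp(h) + 8) + 45*exp(4*h) + 9*exp(3*h) + 18*exp(2*h) + 72*exp(h) - 36)*exp(h)/(5*exp(4*h) + exp(3*h) + 2*exp(2*h) + 8*exp(h) - 4)^2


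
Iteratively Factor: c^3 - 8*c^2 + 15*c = (c - 3)*(c^2 - 5*c) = c*(c - 3)*(c - 5)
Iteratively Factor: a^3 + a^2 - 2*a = (a)*(a^2 + a - 2) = a*(a - 1)*(a + 2)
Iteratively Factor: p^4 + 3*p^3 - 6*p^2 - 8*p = (p + 4)*(p^3 - p^2 - 2*p) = p*(p + 4)*(p^2 - p - 2) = p*(p + 1)*(p + 4)*(p - 2)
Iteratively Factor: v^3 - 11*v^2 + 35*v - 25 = (v - 5)*(v^2 - 6*v + 5) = (v - 5)^2*(v - 1)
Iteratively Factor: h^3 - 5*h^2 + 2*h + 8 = (h + 1)*(h^2 - 6*h + 8) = (h - 2)*(h + 1)*(h - 4)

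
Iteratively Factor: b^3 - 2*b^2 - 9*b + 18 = (b - 2)*(b^2 - 9) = (b - 2)*(b + 3)*(b - 3)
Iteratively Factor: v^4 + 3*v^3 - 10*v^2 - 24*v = (v + 2)*(v^3 + v^2 - 12*v) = (v + 2)*(v + 4)*(v^2 - 3*v) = (v - 3)*(v + 2)*(v + 4)*(v)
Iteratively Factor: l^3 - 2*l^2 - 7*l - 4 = (l + 1)*(l^2 - 3*l - 4) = (l - 4)*(l + 1)*(l + 1)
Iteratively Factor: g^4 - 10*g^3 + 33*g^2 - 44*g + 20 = (g - 2)*(g^3 - 8*g^2 + 17*g - 10) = (g - 2)*(g - 1)*(g^2 - 7*g + 10) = (g - 5)*(g - 2)*(g - 1)*(g - 2)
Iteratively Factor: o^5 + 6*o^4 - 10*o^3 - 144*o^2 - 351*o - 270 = (o + 3)*(o^4 + 3*o^3 - 19*o^2 - 87*o - 90) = (o - 5)*(o + 3)*(o^3 + 8*o^2 + 21*o + 18) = (o - 5)*(o + 2)*(o + 3)*(o^2 + 6*o + 9) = (o - 5)*(o + 2)*(o + 3)^2*(o + 3)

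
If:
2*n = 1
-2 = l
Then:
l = -2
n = 1/2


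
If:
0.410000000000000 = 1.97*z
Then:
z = 0.21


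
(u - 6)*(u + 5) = u^2 - u - 30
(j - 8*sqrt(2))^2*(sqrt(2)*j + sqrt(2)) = sqrt(2)*j^3 - 32*j^2 + sqrt(2)*j^2 - 32*j + 128*sqrt(2)*j + 128*sqrt(2)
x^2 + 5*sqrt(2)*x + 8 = (x + sqrt(2))*(x + 4*sqrt(2))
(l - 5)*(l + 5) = l^2 - 25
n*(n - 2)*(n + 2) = n^3 - 4*n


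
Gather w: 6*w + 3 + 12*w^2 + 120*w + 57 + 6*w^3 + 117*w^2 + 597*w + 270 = 6*w^3 + 129*w^2 + 723*w + 330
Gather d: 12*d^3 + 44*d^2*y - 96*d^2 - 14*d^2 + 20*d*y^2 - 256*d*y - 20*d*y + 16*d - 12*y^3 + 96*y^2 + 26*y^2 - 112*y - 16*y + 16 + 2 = 12*d^3 + d^2*(44*y - 110) + d*(20*y^2 - 276*y + 16) - 12*y^3 + 122*y^2 - 128*y + 18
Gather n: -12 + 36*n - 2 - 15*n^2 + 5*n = -15*n^2 + 41*n - 14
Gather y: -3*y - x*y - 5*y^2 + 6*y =-5*y^2 + y*(3 - x)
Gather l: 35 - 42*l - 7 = 28 - 42*l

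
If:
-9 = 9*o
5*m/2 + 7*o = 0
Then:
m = 14/5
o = -1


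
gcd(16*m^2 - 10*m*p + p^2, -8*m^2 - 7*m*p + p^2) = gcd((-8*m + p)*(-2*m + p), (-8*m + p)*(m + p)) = -8*m + p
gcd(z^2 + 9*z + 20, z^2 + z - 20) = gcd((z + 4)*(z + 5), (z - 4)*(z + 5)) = z + 5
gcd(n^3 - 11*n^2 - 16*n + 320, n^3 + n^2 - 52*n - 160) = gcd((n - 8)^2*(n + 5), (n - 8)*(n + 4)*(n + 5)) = n^2 - 3*n - 40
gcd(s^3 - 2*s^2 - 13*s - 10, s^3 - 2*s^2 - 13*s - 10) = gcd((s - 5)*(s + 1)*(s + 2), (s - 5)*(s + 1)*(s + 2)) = s^3 - 2*s^2 - 13*s - 10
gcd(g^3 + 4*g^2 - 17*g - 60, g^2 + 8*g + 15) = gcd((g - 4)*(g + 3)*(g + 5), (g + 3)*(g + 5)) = g^2 + 8*g + 15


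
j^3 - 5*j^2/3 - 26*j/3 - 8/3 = (j - 4)*(j + 1/3)*(j + 2)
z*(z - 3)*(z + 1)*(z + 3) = z^4 + z^3 - 9*z^2 - 9*z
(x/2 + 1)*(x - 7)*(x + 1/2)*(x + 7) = x^4/2 + 5*x^3/4 - 24*x^2 - 245*x/4 - 49/2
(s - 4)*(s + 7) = s^2 + 3*s - 28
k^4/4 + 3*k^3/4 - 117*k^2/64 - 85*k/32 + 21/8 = (k/4 + 1)*(k - 2)*(k - 3/4)*(k + 7/4)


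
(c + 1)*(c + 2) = c^2 + 3*c + 2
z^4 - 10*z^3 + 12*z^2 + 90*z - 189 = (z - 7)*(z - 3)^2*(z + 3)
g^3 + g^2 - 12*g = g*(g - 3)*(g + 4)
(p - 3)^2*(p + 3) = p^3 - 3*p^2 - 9*p + 27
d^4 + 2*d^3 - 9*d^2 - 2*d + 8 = (d - 2)*(d - 1)*(d + 1)*(d + 4)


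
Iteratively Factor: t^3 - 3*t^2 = (t - 3)*(t^2) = t*(t - 3)*(t)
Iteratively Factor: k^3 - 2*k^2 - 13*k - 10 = (k + 2)*(k^2 - 4*k - 5) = (k + 1)*(k + 2)*(k - 5)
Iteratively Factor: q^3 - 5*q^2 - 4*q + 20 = (q - 2)*(q^2 - 3*q - 10) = (q - 2)*(q + 2)*(q - 5)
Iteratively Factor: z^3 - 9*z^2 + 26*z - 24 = (z - 4)*(z^2 - 5*z + 6) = (z - 4)*(z - 2)*(z - 3)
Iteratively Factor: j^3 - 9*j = (j - 3)*(j^2 + 3*j) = (j - 3)*(j + 3)*(j)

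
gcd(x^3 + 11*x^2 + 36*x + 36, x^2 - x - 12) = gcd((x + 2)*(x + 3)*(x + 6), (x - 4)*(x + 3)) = x + 3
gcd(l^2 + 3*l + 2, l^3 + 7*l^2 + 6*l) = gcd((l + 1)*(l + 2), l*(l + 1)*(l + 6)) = l + 1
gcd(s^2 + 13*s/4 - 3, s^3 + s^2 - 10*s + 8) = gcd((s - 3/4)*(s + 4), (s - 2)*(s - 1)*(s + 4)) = s + 4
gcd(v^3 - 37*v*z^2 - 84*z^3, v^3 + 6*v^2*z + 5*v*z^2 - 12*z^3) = v^2 + 7*v*z + 12*z^2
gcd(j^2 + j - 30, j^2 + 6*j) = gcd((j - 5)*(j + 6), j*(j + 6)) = j + 6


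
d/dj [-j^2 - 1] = -2*j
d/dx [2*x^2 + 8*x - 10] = 4*x + 8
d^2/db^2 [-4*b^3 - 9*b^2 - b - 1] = -24*b - 18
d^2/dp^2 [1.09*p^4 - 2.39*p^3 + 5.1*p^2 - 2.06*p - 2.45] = 13.08*p^2 - 14.34*p + 10.2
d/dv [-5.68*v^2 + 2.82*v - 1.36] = 2.82 - 11.36*v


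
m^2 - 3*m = m*(m - 3)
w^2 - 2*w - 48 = (w - 8)*(w + 6)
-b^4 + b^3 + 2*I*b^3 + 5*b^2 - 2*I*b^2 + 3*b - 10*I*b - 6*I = (b - 3)*(b - 2*I)*(-I*b - I)^2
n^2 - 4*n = n*(n - 4)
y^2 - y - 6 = (y - 3)*(y + 2)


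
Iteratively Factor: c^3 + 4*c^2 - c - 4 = (c + 1)*(c^2 + 3*c - 4) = (c - 1)*(c + 1)*(c + 4)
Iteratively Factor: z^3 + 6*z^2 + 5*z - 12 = (z + 3)*(z^2 + 3*z - 4) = (z - 1)*(z + 3)*(z + 4)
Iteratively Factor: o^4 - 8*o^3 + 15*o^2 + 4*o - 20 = (o - 2)*(o^3 - 6*o^2 + 3*o + 10) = (o - 2)*(o + 1)*(o^2 - 7*o + 10) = (o - 5)*(o - 2)*(o + 1)*(o - 2)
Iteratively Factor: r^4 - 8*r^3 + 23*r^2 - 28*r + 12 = (r - 2)*(r^3 - 6*r^2 + 11*r - 6) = (r - 2)^2*(r^2 - 4*r + 3) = (r - 2)^2*(r - 1)*(r - 3)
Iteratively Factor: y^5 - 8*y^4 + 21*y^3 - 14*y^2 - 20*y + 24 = (y - 3)*(y^4 - 5*y^3 + 6*y^2 + 4*y - 8) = (y - 3)*(y + 1)*(y^3 - 6*y^2 + 12*y - 8) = (y - 3)*(y - 2)*(y + 1)*(y^2 - 4*y + 4) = (y - 3)*(y - 2)^2*(y + 1)*(y - 2)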